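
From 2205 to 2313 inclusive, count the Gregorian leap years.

Years divisible by 4: 2208, 2212, …, 2312 — 27 in all.
Of these, 2300 is divisible by 100 but not 400, so not leap.
Leap years: 27 − 1 = 26.

26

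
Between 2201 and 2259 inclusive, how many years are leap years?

Years divisible by 4: 2204, 2208, …, 2256 — 14 in all.
No century exceptions apply. Count: 14.

14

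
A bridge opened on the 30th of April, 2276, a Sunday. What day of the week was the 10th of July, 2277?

Tuesday

April 2276: 30 − 30 = 0 days remain.
Then 14 full months totalling 426 days.
July 1–10, 2277: 10 days.
Total: 0 + 426 + 10 = 436 days.
436 mod 7 = 2, so 2 days after Sunday is Tuesday.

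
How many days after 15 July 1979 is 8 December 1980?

512

July 15, 1979 → July 15, 1980: 366 days (1980 is a leap year).
July 1980: 31 − 15 = 16 days remain.
Then August (31), September (30), October (31), November (30): 31 + 30 + 31 + 30 = 122 days.
December 1–8, 1980: 8 days.
Residual: 146 days.
Total: 512 days.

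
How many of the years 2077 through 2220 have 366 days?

Years divisible by 4: 2080, 2084, …, 2220 — 36 in all.
Of these, 2100, 2200 are divisible by 100 but not 400, so not leap.
Leap years: 36 − 2 = 34.

34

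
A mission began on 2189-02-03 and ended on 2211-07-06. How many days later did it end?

From February 3, 2189 to February 3, 2211: 22 years, of which 4 contain a Feb 29 — 18×365 + 4×366 = 8034 days.
(2200 is not a leap year (divisible by 100 but not 400).)
February 2211: 28 − 3 = 25 days remain (2211 is not a leap year, so February has 28 days).
Then March (31), April (30), May (31), June (30): 31 + 30 + 31 + 30 = 122 days.
July 1–6, 2211: 6 days.
Residual: 153 days.
Total: 8187 days.

8187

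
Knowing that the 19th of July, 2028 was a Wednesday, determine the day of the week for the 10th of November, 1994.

Thursday

Count forward from the earlier date (November 10, 1994) to the later (July 19, 2028):
Day-of-year of November 10, 1994: 314.
Day-of-year of July 19, 2028: 201.
1994 has 365 days, so 365 − 314 = 51 days remain in 1994.
Full years 1995–2027: 25 common + 8 leap = 25×365 + 8×366 = 12053 days.
Total: 51 + 12053 + 201 = 12305 days.
12305 mod 7 = 6, so 6 days before Wednesday is Thursday.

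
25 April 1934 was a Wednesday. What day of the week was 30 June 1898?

Count forward from the earlier date (June 30, 1898) to the later (April 25, 1934):
From June 30, 1898 to June 30, 1933: 35 years, of which 8 contain a Feb 29 — 27×365 + 8×366 = 12783 days.
(1900 is not a leap year (divisible by 100 but not 400).)
June 1933: 30 − 30 = 0 days remain.
Then 9 full months totalling 274 days.
April 1–25, 1934: 25 days.
Residual: 299 days.
Total: 13082 days.
13082 mod 7 = 6, so 6 days before Wednesday is Thursday.

Thursday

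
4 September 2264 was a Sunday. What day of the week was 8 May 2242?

Count forward from the earlier date (May 8, 2242) to the later (September 4, 2264):
Day-of-year of May 8, 2242: 128.
Day-of-year of September 4, 2264: 248.
2242 has 365 days, so 365 − 128 = 237 days remain in 2242.
Full years 2243–2263: 16 common + 5 leap = 16×365 + 5×366 = 7670 days.
Total: 237 + 7670 + 248 = 8155 days.
8155 is a multiple of 7, so 8 May 2242 falls on the same weekday: Sunday.

Sunday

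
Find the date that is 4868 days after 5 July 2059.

1 November 2072

Count 4868 days after July 5, 2059:
Day-of-year of July 5, 2059: 186.
Day-of-year of November 1, 2072: 306.
2059 has 365 days, so 365 − 186 = 179 days remain in 2059.
Full years 2060–2071: 9 common + 3 leap = 9×365 + 3×366 = 4383 days.
Total: 179 + 4383 + 306 = 4868 days.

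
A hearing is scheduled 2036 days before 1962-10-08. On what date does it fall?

1957-03-12

Count 2036 days before October 8, 1962:
March 12, 1957 → March 12, 1958: 365 days.
March 12, 1958 → March 12, 1959: 365 days.
March 12, 1959 → March 12, 1960: 366 days (1960 is a leap year).
March 12, 1960 → March 12, 1961: 365 days.
March 12, 1961 → March 12, 1962: 365 days.
March 1962: 31 − 12 = 19 days remain.
Then April (30), May (31), June (30), July (31), August (31), September (30): 30 + 31 + 30 + 31 + 31 + 30 = 183 days.
October 1–8, 1962: 8 days.
Residual: 210 days.
Total: 2036 days.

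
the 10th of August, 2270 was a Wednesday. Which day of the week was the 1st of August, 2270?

Count forward from the earlier date (August 1, 2270) to the later (August 10, 2270):
Within August 2270: 10 − 1 = 9 days.
9 mod 7 = 2, so 2 days before Wednesday is Monday.

Monday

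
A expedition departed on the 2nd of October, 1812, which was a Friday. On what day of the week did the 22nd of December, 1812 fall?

Tuesday

October 1812: 31 − 2 = 29 days remain.
Then November (30): 30 days.
December 1–22, 1812: 22 days.
Total: 29 + 30 + 22 = 81 days.
81 mod 7 = 4, so 4 days after Friday is Tuesday.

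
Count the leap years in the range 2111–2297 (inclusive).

Years divisible by 4: 2112, 2116, …, 2296 — 47 in all.
Of these, 2200 is divisible by 100 but not 400, so not leap.
Leap years: 47 − 1 = 46.

46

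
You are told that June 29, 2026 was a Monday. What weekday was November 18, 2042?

Day-of-year of June 29, 2026: 180.
Day-of-year of November 18, 2042: 322.
2026 has 365 days, so 365 − 180 = 185 days remain in 2026.
Full years 2027–2041: 11 common + 4 leap = 11×365 + 4×366 = 5479 days.
Total: 185 + 5479 + 322 = 5986 days.
5986 mod 7 = 1, so 1 day after Monday is Tuesday.

Tuesday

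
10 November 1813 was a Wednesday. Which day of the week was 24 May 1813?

Count forward from the earlier date (May 24, 1813) to the later (November 10, 1813):
May 1813: 31 − 24 = 7 days remain.
Then June (30), July (31), August (31), September (30), October (31): 30 + 31 + 31 + 30 + 31 = 153 days.
November 1–10, 1813: 10 days.
Total: 7 + 153 + 10 = 170 days.
170 mod 7 = 2, so 2 days before Wednesday is Monday.

Monday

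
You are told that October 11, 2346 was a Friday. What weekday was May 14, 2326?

Friday

Count forward from the earlier date (May 14, 2326) to the later (October 11, 2346):
Day-of-year of May 14, 2326: 134.
Day-of-year of October 11, 2346: 284.
2326 has 365 days, so 365 − 134 = 231 days remain in 2326.
Full years 2327–2345: 14 common + 5 leap = 14×365 + 5×366 = 6940 days.
Total: 231 + 6940 + 284 = 7455 days.
7455 is a multiple of 7, so May 14, 2326 falls on the same weekday: Friday.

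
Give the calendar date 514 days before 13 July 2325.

15 February 2324

Count 514 days before July 13, 2325:
February 2324: 29 − 15 = 14 days remain (2324 is a leap year, so February has 29 days).
Then 16 full months totalling 487 days.
July 1–13, 2325: 13 days.
Total: 14 + 487 + 13 = 514 days.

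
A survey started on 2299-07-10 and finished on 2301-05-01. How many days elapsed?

July 2299: 31 − 10 = 21 days remain.
Then 21 full months totalling 638 days.
May 1, 2301: 1 day.
Total: 21 + 638 + 1 = 660 days.

660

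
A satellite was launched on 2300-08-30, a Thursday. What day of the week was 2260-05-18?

Friday

Count forward from the earlier date (May 18, 2260) to the later (August 30, 2300):
Day-of-year of May 18, 2260: 139.
Day-of-year of August 30, 2300: 242.
2260 has 366 days, so 366 − 139 = 227 days remain in 2260.
Full years 2261–2299: 30 common + 9 leap = 30×365 + 9×366 = 14244 days.
Total: 227 + 14244 + 242 = 14713 days.
14713 mod 7 = 6, so 6 days before Thursday is Friday.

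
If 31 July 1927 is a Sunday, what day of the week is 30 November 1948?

From July 31, 1927 to July 31, 1948: 21 years, of which 6 contain a Feb 29 — 15×365 + 6×366 = 7671 days.
July 1948: 31 − 31 = 0 days remain.
Then August (31), September (30), October (31): 31 + 30 + 31 = 92 days.
November 1–30, 1948: 30 days.
Residual: 122 days.
Total: 7793 days.
7793 mod 7 = 2, so 2 days after Sunday is Tuesday.

Tuesday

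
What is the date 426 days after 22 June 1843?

21 August 1844

Count 426 days after June 22, 1843:
Day-of-year of June 22, 1843: 173.
Day-of-year of August 21, 1844: 234.
1843 has 365 days, so 365 − 173 = 192 days remain in 1843.
Total: 192 + 234 = 426 days.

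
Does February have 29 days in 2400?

Yes

2400 is a leap year (divisible by 400).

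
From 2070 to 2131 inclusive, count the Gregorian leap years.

14

Years divisible by 4: 2072, 2076, …, 2128 — 15 in all.
Of these, 2100 is divisible by 100 but not 400, so not leap.
Leap years: 15 − 1 = 14.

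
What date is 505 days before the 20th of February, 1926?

the 3rd of October, 1924

Count 505 days before February 20, 1926:
Day-of-year of October 3, 1924: 277.
Day-of-year of February 20, 1926: 51.
1924 has 366 days, so 366 − 277 = 89 days remain in 1924.
Full years: 1925: 365. Sum = 365.
Total: 89 + 365 + 51 = 505 days.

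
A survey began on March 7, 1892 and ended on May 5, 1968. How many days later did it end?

27817

Day-of-year of March 7, 1892: 67.
Day-of-year of May 5, 1968: 126.
1892 has 366 days, so 366 − 67 = 299 days remain in 1892.
Full years 1893–1967: 58 common + 17 leap = 58×365 + 17×366 = 27392 days.
Total: 299 + 27392 + 126 = 27817 days.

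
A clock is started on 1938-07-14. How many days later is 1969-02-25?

11184

Day-of-year of July 14, 1938: 195.
Day-of-year of February 25, 1969: 56.
1938 has 365 days, so 365 − 195 = 170 days remain in 1938.
Full years 1939–1968: 22 common + 8 leap = 22×365 + 8×366 = 10958 days.
Total: 170 + 10958 + 56 = 11184 days.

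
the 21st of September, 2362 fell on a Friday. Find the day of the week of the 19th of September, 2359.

Count forward from the earlier date (September 19, 2359) to the later (September 21, 2362):
Day-of-year of September 19, 2359: 262.
Day-of-year of September 21, 2362: 264.
2359 has 365 days, so 365 − 262 = 103 days remain in 2359.
Full years: 2360: 366; 2361: 365. Sum = 731.
Total: 103 + 731 + 264 = 1098 days.
1098 mod 7 = 6, so 6 days before Friday is Saturday.

Saturday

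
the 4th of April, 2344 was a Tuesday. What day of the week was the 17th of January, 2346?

Thursday

April 4, 2344 → April 4, 2345: 365 days.
April 2345: 30 − 4 = 26 days remain.
Then May (31), June (30), July (31), August (31), September (30), October (31), November (30), December (31): 31 + 30 + 31 + 31 + 30 + 31 + 30 + 31 = 245 days.
January 1–17, 2346: 17 days.
Residual: 288 days.
Total: 653 days.
653 mod 7 = 2, so 2 days after Tuesday is Thursday.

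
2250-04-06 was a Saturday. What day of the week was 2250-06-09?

Sunday

April 2250: 30 − 6 = 24 days remain.
Then May (31): 31 days.
June 1–9, 2250: 9 days.
Total: 24 + 31 + 9 = 64 days.
64 mod 7 = 1, so 1 day after Saturday is Sunday.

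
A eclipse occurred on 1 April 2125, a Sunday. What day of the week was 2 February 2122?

Monday

Count forward from the earlier date (February 2, 2122) to the later (April 1, 2125):
February 2, 2122 → February 2, 2123: 365 days.
February 2, 2123 → February 2, 2124: 365 days.
February 2, 2124 → February 2, 2125: 366 days (2124 is a leap year).
February 2125: 28 − 2 = 26 days remain (2125 is not a leap year, so February has 28 days).
Then March (31): 31 days.
April 1, 2125: 1 day.
Residual: 58 days.
Total: 1154 days.
1154 mod 7 = 6, so 6 days before Sunday is Monday.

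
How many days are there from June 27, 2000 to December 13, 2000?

169

June 2000: 30 − 27 = 3 days remain.
Then July (31), August (31), September (30), October (31), November (30): 31 + 31 + 30 + 31 + 30 = 153 days.
December 1–13, 2000: 13 days.
Total: 3 + 153 + 13 = 169 days.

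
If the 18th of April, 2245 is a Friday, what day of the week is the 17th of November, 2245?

Monday

April 2245: 30 − 18 = 12 days remain.
Then May (31), June (30), July (31), August (31), September (30), October (31): 31 + 30 + 31 + 31 + 30 + 31 = 184 days.
November 1–17, 2245: 17 days.
Total: 12 + 184 + 17 = 213 days.
213 mod 7 = 3, so 3 days after Friday is Monday.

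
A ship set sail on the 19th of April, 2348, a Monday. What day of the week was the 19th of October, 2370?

Monday

From April 19, 2348 to April 19, 2370: 22 years, of which 5 contain a Feb 29 — 17×365 + 5×366 = 8035 days.
April 2370: 30 − 19 = 11 days remain.
Then May (31), June (30), July (31), August (31), September (30): 31 + 30 + 31 + 31 + 30 = 153 days.
October 1–19, 2370: 19 days.
Residual: 183 days.
Total: 8218 days.
8218 is a multiple of 7, so the 19th of October, 2370 falls on the same weekday: Monday.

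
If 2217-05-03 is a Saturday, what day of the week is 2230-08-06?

From May 3, 2217 to May 3, 2230: 13 years, of which 3 contain a Feb 29 — 10×365 + 3×366 = 4748 days.
May 2230: 31 − 3 = 28 days remain.
Then June (30), July (31): 30 + 31 = 61 days.
August 1–6, 2230: 6 days.
Residual: 95 days.
Total: 4843 days.
4843 mod 7 = 6, so 6 days after Saturday is Friday.

Friday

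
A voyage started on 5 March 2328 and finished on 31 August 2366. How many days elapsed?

14058

Day-of-year of March 5, 2328: 65.
Day-of-year of August 31, 2366: 243.
2328 has 366 days, so 366 − 65 = 301 days remain in 2328.
Full years 2329–2365: 28 common + 9 leap = 28×365 + 9×366 = 13514 days.
Total: 301 + 13514 + 243 = 14058 days.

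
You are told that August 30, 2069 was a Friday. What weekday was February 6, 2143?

Day-of-year of August 30, 2069: 242.
Day-of-year of February 6, 2143: 37.
2069 has 365 days, so 365 − 242 = 123 days remain in 2069.
Full years 2070–2142: 56 common + 17 leap = 56×365 + 17×366 = 26662 days.
Total: 123 + 26662 + 37 = 26822 days.
26822 mod 7 = 5, so 5 days after Friday is Wednesday.

Wednesday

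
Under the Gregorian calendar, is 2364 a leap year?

Yes

2364 is a leap year.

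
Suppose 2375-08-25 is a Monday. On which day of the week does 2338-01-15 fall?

Saturday

Count forward from the earlier date (January 15, 2338) to the later (August 25, 2375):
Day-of-year of January 15, 2338: 15.
Day-of-year of August 25, 2375: 237.
2338 has 365 days, so 365 − 15 = 350 days remain in 2338.
Full years 2339–2374: 27 common + 9 leap = 27×365 + 9×366 = 13149 days.
Total: 350 + 13149 + 237 = 13736 days.
13736 mod 7 = 2, so 2 days before Monday is Saturday.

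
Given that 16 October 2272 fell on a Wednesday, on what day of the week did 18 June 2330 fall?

Wednesday

From October 16, 2272 to October 16, 2329: 57 years, of which 13 contain a Feb 29 — 44×365 + 13×366 = 20818 days.
(2300 is not a leap year (divisible by 100 but not 400).)
October 2329: 31 − 16 = 15 days remain.
Then November (30), December (31), January (31), February 2330 (28), March (31), April (30), May (31): 30 + 31 + 31 + 28 + 31 + 30 + 31 = 212 days.
June 1–18, 2330: 18 days.
Residual: 245 days.
Total: 21063 days.
21063 is a multiple of 7, so 18 June 2330 falls on the same weekday: Wednesday.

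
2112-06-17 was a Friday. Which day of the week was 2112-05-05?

Thursday

Count forward from the earlier date (May 5, 2112) to the later (June 17, 2112):
May 2112: 31 − 5 = 26 days remain.
June 1–17, 2112: 17 days.
Total: 26 + 17 = 43 days.
43 mod 7 = 1, so 1 day before Friday is Thursday.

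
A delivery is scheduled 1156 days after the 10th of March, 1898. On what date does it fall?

the 10th of May, 1901

Count 1156 days after March 10, 1898:
March 10, 1898 → March 10, 1899: 365 days.
March 10, 1899 → March 10, 1900: 365 days (1900 is not a leap year (divisible by 100 but not 400)).
March 10, 1900 → March 10, 1901: 365 days.
March 1901: 31 − 10 = 21 days remain.
Then April (30): 30 days.
May 1–10, 1901: 10 days.
Residual: 61 days.
Total: 1156 days.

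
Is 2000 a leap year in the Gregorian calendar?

Yes

2000 is a leap year (divisible by 400).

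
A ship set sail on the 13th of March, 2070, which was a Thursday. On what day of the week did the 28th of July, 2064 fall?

Count forward from the earlier date (July 28, 2064) to the later (March 13, 2070):
Day-of-year of July 28, 2064: 210.
Day-of-year of March 13, 2070: 72.
2064 has 366 days, so 366 − 210 = 156 days remain in 2064.
Full years: 2065: 365; 2066: 365; 2067: 365; 2068: 366; 2069: 365. Sum = 1826.
Total: 156 + 1826 + 72 = 2054 days.
2054 mod 7 = 3, so 3 days before Thursday is Monday.

Monday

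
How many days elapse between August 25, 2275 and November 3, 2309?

12488

From August 25, 2275 to August 25, 2309: 34 years, of which 8 contain a Feb 29 — 26×365 + 8×366 = 12418 days.
(2300 is not a leap year (divisible by 100 but not 400).)
August 2309: 31 − 25 = 6 days remain.
Then September (30), October (31): 30 + 31 = 61 days.
November 1–3, 2309: 3 days.
Residual: 70 days.
Total: 12488 days.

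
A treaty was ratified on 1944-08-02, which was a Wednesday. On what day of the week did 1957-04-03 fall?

Wednesday

From August 2, 1944 to August 2, 1956: 12 years, of which 3 contain a Feb 29 — 9×365 + 3×366 = 4383 days.
August 1956: 31 − 2 = 29 days remain.
Then September (30), October (31), November (30), December (31), January (31), February 1957 (28), March (31): 30 + 31 + 30 + 31 + 31 + 28 + 31 = 212 days.
April 1–3, 1957: 3 days.
Residual: 244 days.
Total: 4627 days.
4627 is a multiple of 7, so 1957-04-03 falls on the same weekday: Wednesday.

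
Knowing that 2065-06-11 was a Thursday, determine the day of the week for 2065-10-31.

Saturday

June 2065: 30 − 11 = 19 days remain.
Then July (31), August (31), September (30): 31 + 31 + 30 = 92 days.
October 1–31, 2065: 31 days.
Total: 19 + 92 + 31 = 142 days.
142 mod 7 = 2, so 2 days after Thursday is Saturday.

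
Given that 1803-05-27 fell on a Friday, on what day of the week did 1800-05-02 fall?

Friday

Count forward from the earlier date (May 2, 1800) to the later (May 27, 1803):
May 2, 1800 → May 2, 1801: 365 days.
May 2, 1801 → May 2, 1802: 365 days.
May 2, 1802 → May 2, 1803: 365 days.
Within May 1803: 27 − 2 = 25 days.
Total: 1120 days.
1120 is a multiple of 7, so 1800-05-02 falls on the same weekday: Friday.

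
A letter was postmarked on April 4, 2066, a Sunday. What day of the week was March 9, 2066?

Tuesday

Count forward from the earlier date (March 9, 2066) to the later (April 4, 2066):
March 2066: 31 − 9 = 22 days remain.
April 1–4, 2066: 4 days.
Total: 22 + 4 = 26 days.
26 mod 7 = 5, so 5 days before Sunday is Tuesday.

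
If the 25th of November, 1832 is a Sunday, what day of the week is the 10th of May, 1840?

Day-of-year of November 25, 1832: 330.
Day-of-year of May 10, 1840: 131.
1832 has 366 days, so 366 − 330 = 36 days remain in 1832.
Full years 1833–1839: 6 common + 1 leap = 6×365 + 1×366 = 2556 days.
Total: 36 + 2556 + 131 = 2723 days.
2723 is a multiple of 7, so the 10th of May, 1840 falls on the same weekday: Sunday.

Sunday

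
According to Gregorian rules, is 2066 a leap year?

No

2066 is not a leap year.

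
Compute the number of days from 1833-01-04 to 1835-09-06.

975

January 1833: 31 − 4 = 27 days remain.
Then 31 full months totalling 942 days.
September 1–6, 1835: 6 days.
Total: 27 + 942 + 6 = 975 days.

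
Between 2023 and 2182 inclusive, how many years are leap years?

Years divisible by 4: 2024, 2028, …, 2180 — 40 in all.
Of these, 2100 is divisible by 100 but not 400, so not leap.
Leap years: 40 − 1 = 39.

39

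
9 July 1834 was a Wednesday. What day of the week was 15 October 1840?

Thursday

July 9, 1834 → July 9, 1835: 365 days.
July 9, 1835 → July 9, 1836: 366 days (1836 is a leap year).
July 9, 1836 → July 9, 1837: 365 days.
July 9, 1837 → July 9, 1838: 365 days.
July 9, 1838 → July 9, 1839: 365 days.
July 9, 1839 → July 9, 1840: 366 days (1840 is a leap year).
July 1840: 31 − 9 = 22 days remain.
Then August (31), September (30): 31 + 30 = 61 days.
October 1–15, 1840: 15 days.
Residual: 98 days.
Total: 2290 days.
2290 mod 7 = 1, so 1 day after Wednesday is Thursday.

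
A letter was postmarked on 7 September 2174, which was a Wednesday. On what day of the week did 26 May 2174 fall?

Thursday

Count forward from the earlier date (May 26, 2174) to the later (September 7, 2174):
May 2174: 31 − 26 = 5 days remain.
Then June (30), July (31), August (31): 30 + 31 + 31 = 92 days.
September 1–7, 2174: 7 days.
Total: 5 + 92 + 7 = 104 days.
104 mod 7 = 6, so 6 days before Wednesday is Thursday.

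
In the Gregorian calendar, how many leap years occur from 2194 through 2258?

15

Years divisible by 4: 2196, 2200, …, 2256 — 16 in all.
Of these, 2200 is divisible by 100 but not 400, so not leap.
Leap years: 16 − 1 = 15.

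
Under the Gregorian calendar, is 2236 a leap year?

Yes

2236 is a leap year.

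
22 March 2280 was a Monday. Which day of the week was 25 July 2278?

Thursday

Count forward from the earlier date (July 25, 2278) to the later (March 22, 2280):
July 25, 2278 → July 25, 2279: 365 days.
July 2279: 31 − 25 = 6 days remain.
Then August (31), September (30), October (31), November (30), December (31), January (31), February 2280 (29): 31 + 30 + 31 + 30 + 31 + 31 + 29 = 213 days.
March 1–22, 2280: 22 days.
Residual: 241 days.
Total: 606 days.
606 mod 7 = 4, so 4 days before Monday is Thursday.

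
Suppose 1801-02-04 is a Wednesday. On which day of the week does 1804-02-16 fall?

Thursday

Day-of-year of February 4, 1801: 35.
Day-of-year of February 16, 1804: 47.
1801 has 365 days, so 365 − 35 = 330 days remain in 1801.
Full years: 1802: 365; 1803: 365. Sum = 730.
Total: 330 + 730 + 47 = 1107 days.
1107 mod 7 = 1, so 1 day after Wednesday is Thursday.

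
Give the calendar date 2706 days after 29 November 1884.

27 April 1892

Count 2706 days after November 29, 1884:
From November 29, 1884 to November 29, 1891: 7 years, of which 1 contains a Feb 29 — 6×365 + 1×366 = 2556 days.
November 1891: 30 − 29 = 1 day remains.
Then December (31), January (31), February 1892 (29), March (31): 31 + 31 + 29 + 31 = 122 days.
April 1–27, 1892: 27 days.
Residual: 150 days.
Total: 2706 days.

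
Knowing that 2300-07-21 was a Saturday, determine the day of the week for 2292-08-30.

Count forward from the earlier date (August 30, 2292) to the later (July 21, 2300):
Day-of-year of August 30, 2292: 243.
Day-of-year of July 21, 2300: 202.
2292 has 366 days, so 366 − 243 = 123 days remain in 2292.
Full years 2293–2299: 6 common + 1 leap = 6×365 + 1×366 = 2556 days.
Total: 123 + 2556 + 202 = 2881 days.
2881 mod 7 = 4, so 4 days before Saturday is Tuesday.

Tuesday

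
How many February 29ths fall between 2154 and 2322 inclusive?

Years divisible by 4: 2156, 2160, …, 2320 — 42 in all.
Of these, 2200, 2300 are divisible by 100 but not 400, so not leap.
Leap years: 42 − 2 = 40.

40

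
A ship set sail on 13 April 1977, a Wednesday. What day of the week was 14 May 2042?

Wednesday

Day-of-year of April 13, 1977: 103.
Day-of-year of May 14, 2042: 134.
1977 has 365 days, so 365 − 103 = 262 days remain in 1977.
Full years 1978–2041: 48 common + 16 leap = 48×365 + 16×366 = 23376 days.
Total: 262 + 23376 + 134 = 23772 days.
23772 is a multiple of 7, so 14 May 2042 falls on the same weekday: Wednesday.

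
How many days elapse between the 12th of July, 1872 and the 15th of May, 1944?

Day-of-year of July 12, 1872: 194.
Day-of-year of May 15, 1944: 136.
1872 has 366 days, so 366 − 194 = 172 days remain in 1872.
Full years 1873–1943: 55 common + 16 leap = 55×365 + 16×366 = 25931 days.
Total: 172 + 25931 + 136 = 26239 days.

26239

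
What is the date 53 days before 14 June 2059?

22 April 2059

Count 53 days before June 14, 2059:
April 2059: 30 − 22 = 8 days remain.
Then May (31): 31 days.
June 1–14, 2059: 14 days.
Total: 8 + 31 + 14 = 53 days.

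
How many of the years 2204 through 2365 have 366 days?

Years divisible by 4: 2204, 2208, …, 2364 — 41 in all.
Of these, 2300 is divisible by 100 but not 400, so not leap.
Leap years: 41 − 1 = 40.

40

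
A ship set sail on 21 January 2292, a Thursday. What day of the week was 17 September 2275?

Count forward from the earlier date (September 17, 2275) to the later (January 21, 2292):
Day-of-year of September 17, 2275: 260.
Day-of-year of January 21, 2292: 21.
2275 has 365 days, so 365 − 260 = 105 days remain in 2275.
Full years 2276–2291: 12 common + 4 leap = 12×365 + 4×366 = 5844 days.
Total: 105 + 5844 + 21 = 5970 days.
5970 mod 7 = 6, so 6 days before Thursday is Friday.

Friday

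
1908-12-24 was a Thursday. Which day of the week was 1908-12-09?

Count forward from the earlier date (December 9, 1908) to the later (December 24, 1908):
Within December 1908: 24 − 9 = 15 days.
15 mod 7 = 1, so 1 day before Thursday is Wednesday.

Wednesday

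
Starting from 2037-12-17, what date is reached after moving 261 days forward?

2038-09-04

Count 261 days after December 17, 2037:
December 2037: 31 − 17 = 14 days remain.
Then January (31), February 2038 (28), March (31), April (30), May (31), June (30), July (31), August (31): 31 + 28 + 31 + 30 + 31 + 30 + 31 + 31 = 243 days.
September 1–4, 2038: 4 days.
Total: 14 + 243 + 4 = 261 days.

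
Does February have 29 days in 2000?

2000 is a leap year (divisible by 400).

Yes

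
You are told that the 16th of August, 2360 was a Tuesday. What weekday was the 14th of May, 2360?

Count forward from the earlier date (May 14, 2360) to the later (August 16, 2360):
May 2360: 31 − 14 = 17 days remain.
Then June (30), July (31): 30 + 31 = 61 days.
August 1–16, 2360: 16 days.
Total: 17 + 61 + 16 = 94 days.
94 mod 7 = 3, so 3 days before Tuesday is Saturday.

Saturday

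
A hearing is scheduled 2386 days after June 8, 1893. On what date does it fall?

December 20, 1899

Count 2386 days after June 8, 1893:
Day-of-year of June 8, 1893: 159.
Day-of-year of December 20, 1899: 354.
1893 has 365 days, so 365 − 159 = 206 days remain in 1893.
Full years: 1894: 365; 1895: 365; 1896: 366; 1897: 365; 1898: 365. Sum = 1826.
Total: 206 + 1826 + 354 = 2386 days.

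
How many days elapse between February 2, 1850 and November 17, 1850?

288

February 1850: 28 − 2 = 26 days remain (1850 is not a leap year, so February has 28 days).
Then March (31), April (30), May (31), June (30), July (31), August (31), September (30), October (31): 31 + 30 + 31 + 30 + 31 + 31 + 30 + 31 = 245 days.
November 1–17, 1850: 17 days.
Total: 26 + 245 + 17 = 288 days.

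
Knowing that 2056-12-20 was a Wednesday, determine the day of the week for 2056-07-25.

Tuesday

Count forward from the earlier date (July 25, 2056) to the later (December 20, 2056):
July 2056: 31 − 25 = 6 days remain.
Then August (31), September (30), October (31), November (30): 31 + 30 + 31 + 30 = 122 days.
December 1–20, 2056: 20 days.
Total: 6 + 122 + 20 = 148 days.
148 mod 7 = 1, so 1 day before Wednesday is Tuesday.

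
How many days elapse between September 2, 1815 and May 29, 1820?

September 2, 1815 → September 2, 1816: 366 days (1816 is a leap year).
September 2, 1816 → September 2, 1817: 365 days.
September 2, 1817 → September 2, 1818: 365 days.
September 2, 1818 → September 2, 1819: 365 days.
September 1819: 30 − 2 = 28 days remain.
Then October (31), November (30), December (31), January (31), February 1820 (29), March (31), April (30): 31 + 30 + 31 + 31 + 29 + 31 + 30 = 213 days.
May 1–29, 1820: 29 days.
Residual: 270 days.
Total: 1731 days.

1731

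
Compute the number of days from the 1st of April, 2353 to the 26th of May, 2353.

April 2353: 30 − 1 = 29 days remain.
May 1–26, 2353: 26 days.
Total: 29 + 26 = 55 days.

55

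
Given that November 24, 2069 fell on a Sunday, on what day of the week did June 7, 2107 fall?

Tuesday

Day-of-year of November 24, 2069: 328.
Day-of-year of June 7, 2107: 158.
2069 has 365 days, so 365 − 328 = 37 days remain in 2069.
Full years 2070–2106: 29 common + 8 leap = 29×365 + 8×366 = 13513 days.
Total: 37 + 13513 + 158 = 13708 days.
13708 mod 7 = 2, so 2 days after Sunday is Tuesday.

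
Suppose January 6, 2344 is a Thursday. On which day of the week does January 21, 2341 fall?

Count forward from the earlier date (January 21, 2341) to the later (January 6, 2344):
Day-of-year of January 21, 2341: 21.
Day-of-year of January 6, 2344: 6.
2341 has 365 days, so 365 − 21 = 344 days remain in 2341.
Full years: 2342: 365; 2343: 365. Sum = 730.
Total: 344 + 730 + 6 = 1080 days.
1080 mod 7 = 2, so 2 days before Thursday is Tuesday.

Tuesday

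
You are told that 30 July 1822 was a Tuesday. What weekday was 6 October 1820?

Count forward from the earlier date (October 6, 1820) to the later (July 30, 1822):
October 1820: 31 − 6 = 25 days remain.
Then 20 full months totalling 607 days.
July 1–30, 1822: 30 days.
Total: 25 + 607 + 30 = 662 days.
662 mod 7 = 4, so 4 days before Tuesday is Friday.

Friday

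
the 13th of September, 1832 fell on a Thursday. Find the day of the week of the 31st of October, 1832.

Wednesday

September 1832: 30 − 13 = 17 days remain.
October 1–31, 1832: 31 days.
Total: 17 + 31 = 48 days.
48 mod 7 = 6, so 6 days after Thursday is Wednesday.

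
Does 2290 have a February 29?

2290 is not a leap year.

No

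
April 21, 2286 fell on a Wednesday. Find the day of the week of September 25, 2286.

April 2286: 30 − 21 = 9 days remain.
Then May (31), June (30), July (31), August (31): 31 + 30 + 31 + 31 = 123 days.
September 1–25, 2286: 25 days.
Total: 9 + 123 + 25 = 157 days.
157 mod 7 = 3, so 3 days after Wednesday is Saturday.

Saturday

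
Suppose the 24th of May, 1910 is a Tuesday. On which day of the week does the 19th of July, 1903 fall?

Count forward from the earlier date (July 19, 1903) to the later (May 24, 1910):
July 19, 1903 → July 19, 1904: 366 days (1904 is a leap year).
July 19, 1904 → July 19, 1905: 365 days.
July 19, 1905 → July 19, 1906: 365 days.
July 19, 1906 → July 19, 1907: 365 days.
July 19, 1907 → July 19, 1908: 366 days (1908 is a leap year).
July 19, 1908 → July 19, 1909: 365 days.
July 1909: 31 − 19 = 12 days remain.
Then 9 full months totalling 273 days.
May 1–24, 1910: 24 days.
Residual: 309 days.
Total: 2501 days.
2501 mod 7 = 2, so 2 days before Tuesday is Sunday.

Sunday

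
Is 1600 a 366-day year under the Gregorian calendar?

1600 is a leap year (divisible by 400).

Yes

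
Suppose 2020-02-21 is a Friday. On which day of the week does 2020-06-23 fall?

Tuesday

February 2020: 29 − 21 = 8 days remain (2020 is a leap year, so February has 29 days).
Then March (31), April (30), May (31): 31 + 30 + 31 = 92 days.
June 1–23, 2020: 23 days.
Total: 8 + 92 + 23 = 123 days.
123 mod 7 = 4, so 4 days after Friday is Tuesday.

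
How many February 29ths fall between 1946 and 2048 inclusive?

Years divisible by 4: 1948, 1952, …, 2048 — 26 in all.
2000 is divisible by 400, so still leap.
No century exceptions apply. Count: 26.

26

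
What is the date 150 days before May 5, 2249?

December 6, 2248

Count 150 days before May 5, 2249:
December 2248: 31 − 6 = 25 days remain.
Then January (31), February 2249 (28), March (31), April (30): 31 + 28 + 31 + 30 = 120 days.
May 1–5, 2249: 5 days.
Total: 25 + 120 + 5 = 150 days.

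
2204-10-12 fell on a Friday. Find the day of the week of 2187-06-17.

Count forward from the earlier date (June 17, 2187) to the later (October 12, 2204):
Day-of-year of June 17, 2187: 168.
Day-of-year of October 12, 2204: 286.
2187 has 365 days, so 365 − 168 = 197 days remain in 2187.
Full years 2188–2203: 13 common + 3 leap = 13×365 + 3×366 = 5843 days.
Total: 197 + 5843 + 286 = 6326 days.
6326 mod 7 = 5, so 5 days before Friday is Sunday.

Sunday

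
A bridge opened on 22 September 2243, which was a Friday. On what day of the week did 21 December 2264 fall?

Day-of-year of September 22, 2243: 265.
Day-of-year of December 21, 2264: 356.
2243 has 365 days, so 365 − 265 = 100 days remain in 2243.
Full years 2244–2263: 15 common + 5 leap = 15×365 + 5×366 = 7305 days.
Total: 100 + 7305 + 356 = 7761 days.
7761 mod 7 = 5, so 5 days after Friday is Wednesday.

Wednesday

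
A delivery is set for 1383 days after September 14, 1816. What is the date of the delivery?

June 28, 1820

Count 1383 days after September 14, 1816:
Day-of-year of September 14, 1816: 258.
Day-of-year of June 28, 1820: 180.
1816 has 366 days, so 366 − 258 = 108 days remain in 1816.
Full years: 1817: 365; 1818: 365; 1819: 365. Sum = 1095.
Total: 108 + 1095 + 180 = 1383 days.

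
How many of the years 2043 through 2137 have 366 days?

23

Years divisible by 4: 2044, 2048, …, 2136 — 24 in all.
Of these, 2100 is divisible by 100 but not 400, so not leap.
Leap years: 24 − 1 = 23.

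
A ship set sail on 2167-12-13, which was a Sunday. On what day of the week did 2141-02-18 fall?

Saturday

Count forward from the earlier date (February 18, 2141) to the later (December 13, 2167):
Day-of-year of February 18, 2141: 49.
Day-of-year of December 13, 2167: 347.
2141 has 365 days, so 365 − 49 = 316 days remain in 2141.
Full years 2142–2166: 19 common + 6 leap = 19×365 + 6×366 = 9131 days.
Total: 316 + 9131 + 347 = 9794 days.
9794 mod 7 = 1, so 1 day before Sunday is Saturday.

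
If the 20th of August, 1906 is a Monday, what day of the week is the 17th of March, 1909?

Wednesday

Day-of-year of August 20, 1906: 232.
Day-of-year of March 17, 1909: 76.
1906 has 365 days, so 365 − 232 = 133 days remain in 1906.
Full years: 1907: 365; 1908: 366. Sum = 731.
Total: 133 + 731 + 76 = 940 days.
940 mod 7 = 2, so 2 days after Monday is Wednesday.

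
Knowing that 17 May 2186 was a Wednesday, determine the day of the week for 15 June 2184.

Count forward from the earlier date (June 15, 2184) to the later (May 17, 2186):
June 15, 2184 → June 15, 2185: 365 days.
June 2185: 30 − 15 = 15 days remain.
Then 10 full months totalling 304 days.
May 1–17, 2186: 17 days.
Residual: 336 days.
Total: 701 days.
701 mod 7 = 1, so 1 day before Wednesday is Tuesday.

Tuesday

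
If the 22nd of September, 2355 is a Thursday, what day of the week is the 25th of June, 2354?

Friday

Count forward from the earlier date (June 25, 2354) to the later (September 22, 2355):
June 25, 2354 → June 25, 2355: 365 days.
June 2355: 30 − 25 = 5 days remain.
Then July (31), August (31): 31 + 31 = 62 days.
September 1–22, 2355: 22 days.
Residual: 89 days.
Total: 454 days.
454 mod 7 = 6, so 6 days before Thursday is Friday.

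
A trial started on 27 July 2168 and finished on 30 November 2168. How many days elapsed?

July 2168: 31 − 27 = 4 days remain.
Then August (31), September (30), October (31): 31 + 30 + 31 = 92 days.
November 1–30, 2168: 30 days.
Total: 4 + 92 + 30 = 126 days.

126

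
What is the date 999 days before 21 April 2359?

26 July 2356

Count 999 days before April 21, 2359:
July 26, 2356 → July 26, 2357: 365 days.
July 26, 2357 → July 26, 2358: 365 days.
July 2358: 31 − 26 = 5 days remain.
Then August (31), September (30), October (31), November (30), December (31), January (31), February 2359 (28), March (31): 31 + 30 + 31 + 30 + 31 + 31 + 28 + 31 = 243 days.
April 1–21, 2359: 21 days.
Residual: 269 days.
Total: 999 days.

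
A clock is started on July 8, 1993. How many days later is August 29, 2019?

From July 8, 1993 to July 8, 2019: 26 years, of which 6 contain a Feb 29 — 20×365 + 6×366 = 9496 days.
(2000 is a leap year (divisible by 400).)
July 2019: 31 − 8 = 23 days remain.
August 1–29, 2019: 29 days.
Residual: 52 days.
Total: 9548 days.

9548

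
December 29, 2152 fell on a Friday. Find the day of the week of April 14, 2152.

Count forward from the earlier date (April 14, 2152) to the later (December 29, 2152):
April 2152: 30 − 14 = 16 days remain.
Then May (31), June (30), July (31), August (31), September (30), October (31), November (30): 31 + 30 + 31 + 31 + 30 + 31 + 30 = 214 days.
December 1–29, 2152: 29 days.
Total: 16 + 214 + 29 = 259 days.
259 is a multiple of 7, so April 14, 2152 falls on the same weekday: Friday.

Friday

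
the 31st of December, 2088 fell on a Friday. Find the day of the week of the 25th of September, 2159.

From December 31, 2088 to December 31, 2158: 70 years, of which 16 contain a Feb 29 — 54×365 + 16×366 = 25566 days.
(2100 is not a leap year (divisible by 100 but not 400).)
December 2158: 31 − 31 = 0 days remain.
Then January (31), February 2159 (28), March (31), April (30), May (31), June (30), July (31), August (31): 31 + 28 + 31 + 30 + 31 + 30 + 31 + 31 = 243 days.
September 1–25, 2159: 25 days.
Residual: 268 days.
Total: 25834 days.
25834 mod 7 = 4, so 4 days after Friday is Tuesday.

Tuesday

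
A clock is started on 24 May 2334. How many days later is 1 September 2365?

From May 24, 2334 to May 24, 2365: 31 years, of which 8 contain a Feb 29 — 23×365 + 8×366 = 11323 days.
May 2365: 31 − 24 = 7 days remain.
Then June (30), July (31), August (31): 30 + 31 + 31 = 92 days.
September 1, 2365: 1 day.
Residual: 100 days.
Total: 11423 days.

11423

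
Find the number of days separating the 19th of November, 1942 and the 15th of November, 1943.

361

November 1942: 30 − 19 = 11 days remain.
Then 11 full months totalling 335 days.
November 1–15, 1943: 15 days.
Residual: 361 days.
Total: 361 days.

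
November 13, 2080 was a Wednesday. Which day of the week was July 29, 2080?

Count forward from the earlier date (July 29, 2080) to the later (November 13, 2080):
July 2080: 31 − 29 = 2 days remain.
Then August (31), September (30), October (31): 31 + 30 + 31 = 92 days.
November 1–13, 2080: 13 days.
Total: 2 + 92 + 13 = 107 days.
107 mod 7 = 2, so 2 days before Wednesday is Monday.

Monday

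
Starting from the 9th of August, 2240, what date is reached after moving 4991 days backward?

the 10th of December, 2226

Count 4991 days before August 9, 2240:
From December 10, 2226 to December 10, 2239: 13 years, of which 3 contain a Feb 29 — 10×365 + 3×366 = 4748 days.
December 2239: 31 − 10 = 21 days remain.
Then January (31), February 2240 (29), March (31), April (30), May (31), June (30), July (31): 31 + 29 + 31 + 30 + 31 + 30 + 31 = 213 days.
August 1–9, 2240: 9 days.
Residual: 243 days.
Total: 4991 days.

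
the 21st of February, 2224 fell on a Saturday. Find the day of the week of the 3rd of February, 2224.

Tuesday

Count forward from the earlier date (February 3, 2224) to the later (February 21, 2224):
Within February 2224: 21 − 3 = 18 days.
18 mod 7 = 4, so 4 days before Saturday is Tuesday.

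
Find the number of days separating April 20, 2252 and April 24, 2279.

From April 20, 2252 to April 20, 2279: 27 years, of which 6 contain a Feb 29 — 21×365 + 6×366 = 9861 days.
Within April 2279: 24 − 20 = 4 days.
Total: 9865 days.

9865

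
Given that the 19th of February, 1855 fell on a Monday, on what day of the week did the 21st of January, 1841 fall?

Count forward from the earlier date (January 21, 1841) to the later (February 19, 1855):
From January 21, 1841 to January 21, 1855: 14 years, of which 3 contain a Feb 29 — 11×365 + 3×366 = 5113 days.
January 1855: 31 − 21 = 10 days remain.
February 1–19, 1855: 19 days (1855 is not a leap year).
Residual: 29 days.
Total: 5142 days.
5142 mod 7 = 4, so 4 days before Monday is Thursday.

Thursday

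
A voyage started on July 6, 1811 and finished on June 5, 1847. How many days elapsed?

13118

Day-of-year of July 6, 1811: 187.
Day-of-year of June 5, 1847: 156.
1811 has 365 days, so 365 − 187 = 178 days remain in 1811.
Full years 1812–1846: 26 common + 9 leap = 26×365 + 9×366 = 12784 days.
Total: 178 + 12784 + 156 = 13118 days.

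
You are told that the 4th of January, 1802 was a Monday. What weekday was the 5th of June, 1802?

Saturday

January 1802: 31 − 4 = 27 days remain.
Then February 1802 (28), March (31), April (30), May (31): 28 + 31 + 30 + 31 = 120 days.
June 1–5, 1802: 5 days.
Total: 27 + 120 + 5 = 152 days.
152 mod 7 = 5, so 5 days after Monday is Saturday.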